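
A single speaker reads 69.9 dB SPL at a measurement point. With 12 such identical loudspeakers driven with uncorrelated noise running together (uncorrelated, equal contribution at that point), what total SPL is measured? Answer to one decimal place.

12 equal incoherent sources raise the level by 10·log₁₀(12) = 10.79 dB.
L_total = 69.9 + 10.79 = 80.7 dB SPL.

80.7 dB SPL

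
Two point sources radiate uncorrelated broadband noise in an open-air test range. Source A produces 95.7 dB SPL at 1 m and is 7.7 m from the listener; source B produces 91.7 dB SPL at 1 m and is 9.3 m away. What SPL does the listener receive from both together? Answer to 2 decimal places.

At the listener: L_A = 95.7 − 20·log₁₀(7.7) = 77.970 dB; L_B = 91.7 − 20·log₁₀(9.3) = 72.330 dB.
Combined: 10·log₁₀(10^(77.970/10)+10^(72.330/10)) = 79.02 dB SPL.

79.02 dB SPL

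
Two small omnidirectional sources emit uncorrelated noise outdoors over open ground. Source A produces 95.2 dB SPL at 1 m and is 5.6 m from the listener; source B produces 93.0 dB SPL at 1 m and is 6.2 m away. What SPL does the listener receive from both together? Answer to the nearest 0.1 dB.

82.0 dB SPL

At the listener: L_A = 95.2 − 20·log₁₀(5.6) = 80.24 dB; L_B = 93.0 − 20·log₁₀(6.2) = 77.15 dB.
Combined: 10·log₁₀(10^(80.24/10)+10^(77.15/10)) = 82.0 dB SPL.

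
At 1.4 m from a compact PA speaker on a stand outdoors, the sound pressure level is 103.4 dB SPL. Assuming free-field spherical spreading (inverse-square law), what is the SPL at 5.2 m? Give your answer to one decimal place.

92.0 dB SPL

For a point source in a free field, ΔL = −20·log₁₀(d₂/d₁).
ΔL = −20·log₁₀(5.2/1.4) = -11.40 dB, so L₂ = 103.4 + (-11.40) = 92.0 dB SPL.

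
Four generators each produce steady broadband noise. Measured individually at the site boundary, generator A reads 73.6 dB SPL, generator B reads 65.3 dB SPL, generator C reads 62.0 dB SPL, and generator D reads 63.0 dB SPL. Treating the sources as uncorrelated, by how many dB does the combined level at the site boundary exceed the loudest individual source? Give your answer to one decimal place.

Uncorrelated sources add in intensity (power), not in dB.
L_total = 10·log₁₀(10^(73.6/10) + 10^(65.3/10) + 10^(62.0/10) + 10^(63.0/10)) = 74.75 dB SPL.
Excess over the loudest (73.6 dB): 74.75 − 73.6 = 1.2 dB.

1.2 dB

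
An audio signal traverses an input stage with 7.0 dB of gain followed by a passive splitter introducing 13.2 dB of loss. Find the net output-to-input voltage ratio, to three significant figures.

Net gain = 7.0 + (−13.2) = -6.2 dB.
Voltage ratio = 10^(-6.2/20) = 0.490.

0.490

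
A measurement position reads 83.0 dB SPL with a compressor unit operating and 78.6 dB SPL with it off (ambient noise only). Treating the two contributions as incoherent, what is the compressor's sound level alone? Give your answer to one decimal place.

Remove the background by subtracting linear intensities:
L_src = 10·log₁₀(10^(83.0/10) − 10^(78.6/10)) = 10·log₁₀(127100000) = 81.0 dB SPL.

81.0 dB SPL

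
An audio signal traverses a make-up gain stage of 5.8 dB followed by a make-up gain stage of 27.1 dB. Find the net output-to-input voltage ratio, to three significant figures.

44.2

Net gain = 5.8 + 27.1 = 32.9 dB.
Voltage ratio = 10^(32.9/20) = 44.2.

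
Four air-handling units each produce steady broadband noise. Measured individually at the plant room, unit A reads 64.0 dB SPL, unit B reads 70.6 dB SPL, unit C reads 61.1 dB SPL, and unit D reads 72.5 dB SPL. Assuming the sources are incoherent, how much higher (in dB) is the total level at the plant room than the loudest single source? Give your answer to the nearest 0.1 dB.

Incoherent sources sum as intensities:
L_total = 10·log₁₀(10^(64.0/10) + 10^(70.6/10) + 10^(61.1/10) + 10^(72.5/10)) = 75.19 dB SPL.
Excess over the loudest (72.5 dB): 75.19 − 72.5 = 2.7 dB.

2.7 dB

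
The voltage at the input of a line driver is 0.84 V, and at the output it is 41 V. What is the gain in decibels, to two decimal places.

For a voltage ratio, dB = 20·log₁₀(V₂/V₁).
20·log₁₀(41/0.84) = 20·log₁₀(48.81) = 33.77 dB.

33.77 dB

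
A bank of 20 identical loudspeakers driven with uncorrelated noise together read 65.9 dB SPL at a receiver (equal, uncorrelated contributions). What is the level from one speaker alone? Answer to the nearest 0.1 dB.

52.9 dB SPL

20 equal incoherent sources add 10·log₁₀(20) = 13.01 dB over one source.
L_one = 65.9 − 13.01 = 52.9 dB SPL.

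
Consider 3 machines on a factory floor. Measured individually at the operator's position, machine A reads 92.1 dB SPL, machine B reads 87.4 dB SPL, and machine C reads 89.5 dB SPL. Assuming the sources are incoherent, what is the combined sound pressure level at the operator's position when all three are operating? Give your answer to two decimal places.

Uncorrelated sources add in intensity (power), not in dB.
L_total = 10·log₁₀(10^(92.1/10) + 10^(87.4/10) + 10^(89.5/10)) = 10·log₁₀(3063000000) = 94.86 dB SPL.

94.86 dB SPL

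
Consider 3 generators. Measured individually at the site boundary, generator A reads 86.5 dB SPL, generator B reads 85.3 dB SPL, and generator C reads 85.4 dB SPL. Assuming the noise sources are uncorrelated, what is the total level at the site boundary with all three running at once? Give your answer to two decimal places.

Add the sources as powers (linear), then convert back to dB:
L_total = 10·log₁₀(10^(86.5/10) + 10^(85.3/10) + 10^(85.4/10)) = 10·log₁₀(1132000000) = 90.54 dB SPL.

90.54 dB SPL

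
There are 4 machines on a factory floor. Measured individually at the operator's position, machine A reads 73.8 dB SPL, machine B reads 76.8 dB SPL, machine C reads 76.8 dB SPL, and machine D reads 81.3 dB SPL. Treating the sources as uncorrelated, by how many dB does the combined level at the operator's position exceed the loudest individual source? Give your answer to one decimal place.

2.8 dB

Incoherent sources sum as intensities:
L_total = 10·log₁₀(10^(73.8/10) + 10^(76.8/10) + 10^(76.8/10) + 10^(81.3/10)) = 84.06 dB SPL.
Excess over the loudest (81.3 dB): 84.06 − 81.3 = 2.8 dB.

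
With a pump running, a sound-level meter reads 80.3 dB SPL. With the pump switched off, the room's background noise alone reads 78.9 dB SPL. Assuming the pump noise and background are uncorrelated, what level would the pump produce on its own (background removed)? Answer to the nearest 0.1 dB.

Subtract intensities: L_src = 10·log₁₀(10^(L_total/10) − 10^(L_bg/10)).
L_src = 10·log₁₀(10^(80.3/10) − 10^(78.9/10)) = 10·log₁₀(29530000) = 74.7 dB SPL.

74.7 dB SPL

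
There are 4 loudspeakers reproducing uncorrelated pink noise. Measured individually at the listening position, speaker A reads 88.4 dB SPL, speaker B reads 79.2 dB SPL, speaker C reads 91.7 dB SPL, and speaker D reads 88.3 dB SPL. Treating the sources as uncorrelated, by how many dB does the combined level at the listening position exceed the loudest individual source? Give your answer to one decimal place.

Add the sources as powers (linear), then convert back to dB:
L_total = 10·log₁₀(10^(88.4/10) + 10^(79.2/10) + 10^(91.7/10) + 10^(88.3/10)) = 94.67 dB SPL.
Excess over the loudest (91.7 dB): 94.67 − 91.7 = 3.0 dB.

3.0 dB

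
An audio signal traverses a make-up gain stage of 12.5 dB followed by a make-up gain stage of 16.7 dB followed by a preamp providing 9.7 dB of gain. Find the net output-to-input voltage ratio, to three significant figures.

Net gain = 12.5 + 16.7 + 9.7 = 38.9 dB.
Voltage ratio = 10^(38.9/20) = 88.1.

88.1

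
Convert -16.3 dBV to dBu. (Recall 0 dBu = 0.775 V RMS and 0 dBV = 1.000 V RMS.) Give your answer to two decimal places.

-14.09 dBu

The offset between the scales is 20·log₁₀(0.775/1.000) = −2.214 dB.
So dBu = -16.3 + 2.214 = -14.09 dBu.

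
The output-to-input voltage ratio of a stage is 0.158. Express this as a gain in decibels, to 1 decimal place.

Voltage ratio → dB uses the 20·log₁₀ form:
20·log₁₀(0.158) = -16.0 dB.

-16.0 dB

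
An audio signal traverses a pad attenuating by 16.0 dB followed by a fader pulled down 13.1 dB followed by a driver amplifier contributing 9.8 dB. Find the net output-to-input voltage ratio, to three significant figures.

Net gain = (−16.0) + (−13.1) + 9.8 = -19.3 dB.
Voltage ratio = 10^(-19.3/20) = 0.108.

0.108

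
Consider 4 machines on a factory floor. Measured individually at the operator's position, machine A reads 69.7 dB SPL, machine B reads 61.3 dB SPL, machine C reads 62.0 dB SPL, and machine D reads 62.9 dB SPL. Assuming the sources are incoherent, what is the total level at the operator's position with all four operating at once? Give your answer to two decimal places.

Add the sources as powers (linear), then convert back to dB:
L_total = 10·log₁₀(10^(69.7/10) + 10^(61.3/10) + 10^(62.0/10) + 10^(62.9/10)) = 10·log₁₀(14220000) = 71.53 dB SPL.

71.53 dB SPL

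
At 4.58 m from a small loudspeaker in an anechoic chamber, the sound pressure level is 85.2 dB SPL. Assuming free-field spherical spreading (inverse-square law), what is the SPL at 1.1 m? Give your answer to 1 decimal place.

97.6 dB SPL

For a point source in a free field, ΔL = −20·log₁₀(d₂/d₁).
ΔL = −20·log₁₀(1.1/4.58) = 12.39 dB, so L₂ = 85.2 + (12.39) = 97.6 dB SPL.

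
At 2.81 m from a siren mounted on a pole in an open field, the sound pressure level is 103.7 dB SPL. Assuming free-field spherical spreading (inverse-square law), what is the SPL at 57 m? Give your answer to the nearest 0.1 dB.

77.6 dB SPL

For a point source in a free field, ΔL = −20·log₁₀(d₂/d₁).
ΔL = −20·log₁₀(57/2.81) = -26.14 dB, so L₂ = 103.7 + (-26.14) = 77.6 dB SPL.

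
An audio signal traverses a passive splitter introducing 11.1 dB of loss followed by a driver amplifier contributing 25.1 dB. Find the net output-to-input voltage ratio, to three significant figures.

5.01

Net gain = (−11.1) + 25.1 = 14.0 dB.
Voltage ratio = 10^(14.0/20) = 5.01.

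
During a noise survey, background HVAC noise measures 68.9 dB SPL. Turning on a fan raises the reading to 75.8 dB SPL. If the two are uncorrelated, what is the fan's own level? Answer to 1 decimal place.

Subtract intensities: L_src = 10·log₁₀(10^(L_total/10) − 10^(L_bg/10)).
L_src = 10·log₁₀(10^(75.8/10) − 10^(68.9/10)) = 10·log₁₀(30260000) = 74.8 dB SPL.

74.8 dB SPL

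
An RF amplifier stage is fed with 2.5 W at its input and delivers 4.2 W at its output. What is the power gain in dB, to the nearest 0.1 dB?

Power is a power quantity, so gain = 10·log₁₀(P_out/P_in).
10·log₁₀(4.2/2.5) = 10·log₁₀(1.680) = 2.3 dB.

2.3 dB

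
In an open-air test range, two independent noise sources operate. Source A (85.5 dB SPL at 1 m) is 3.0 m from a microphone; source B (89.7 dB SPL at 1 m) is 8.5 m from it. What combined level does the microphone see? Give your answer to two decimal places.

At the listener: L_A = 85.5 − 20·log₁₀(3.0) = 75.958 dB; L_B = 89.7 − 20·log₁₀(8.5) = 71.112 dB.
Combined: 10·log₁₀(10^(75.958/10)+10^(71.112/10)) = 77.19 dB SPL.

77.19 dB SPL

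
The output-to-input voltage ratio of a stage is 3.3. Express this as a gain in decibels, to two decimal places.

10.37 dB

For a voltage ratio, dB = 20·log₁₀(V₂/V₁).
20·log₁₀(3.3) = 10.37 dB.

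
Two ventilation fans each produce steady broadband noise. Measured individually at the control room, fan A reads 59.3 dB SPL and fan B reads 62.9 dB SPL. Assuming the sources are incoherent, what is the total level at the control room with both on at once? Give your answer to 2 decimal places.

Incoherent sources sum as intensities:
L_total = 10·log₁₀(10^(59.3/10) + 10^(62.9/10)) = 10·log₁₀(2801000) = 64.47 dB SPL.

64.47 dB SPL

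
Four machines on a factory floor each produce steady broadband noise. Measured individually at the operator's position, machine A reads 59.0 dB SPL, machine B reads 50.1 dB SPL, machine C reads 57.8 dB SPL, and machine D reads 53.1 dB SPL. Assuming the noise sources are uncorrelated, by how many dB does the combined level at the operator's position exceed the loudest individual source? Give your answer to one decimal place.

Incoherent sources sum as intensities:
L_total = 10·log₁₀(10^(59.0/10) + 10^(50.1/10) + 10^(57.8/10) + 10^(53.1/10)) = 62.31 dB SPL.
Excess over the loudest (59.0 dB): 62.31 − 59.0 = 3.3 dB.

3.3 dB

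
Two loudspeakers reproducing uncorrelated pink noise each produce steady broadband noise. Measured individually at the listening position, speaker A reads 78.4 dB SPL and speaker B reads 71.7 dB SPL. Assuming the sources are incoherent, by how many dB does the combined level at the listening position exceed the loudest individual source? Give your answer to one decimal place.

Add the sources as powers (linear), then convert back to dB:
L_total = 10·log₁₀(10^(78.4/10) + 10^(71.7/10)) = 79.24 dB SPL.
Excess over the loudest (78.4 dB): 79.24 − 78.4 = 0.8 dB.

0.8 dB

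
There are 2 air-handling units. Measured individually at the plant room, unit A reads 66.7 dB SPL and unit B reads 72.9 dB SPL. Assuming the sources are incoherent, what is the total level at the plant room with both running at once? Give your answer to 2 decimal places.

Add the sources as powers (linear), then convert back to dB:
L_total = 10·log₁₀(10^(66.7/10) + 10^(72.9/10)) = 10·log₁₀(24180000) = 73.83 dB SPL.

73.83 dB SPL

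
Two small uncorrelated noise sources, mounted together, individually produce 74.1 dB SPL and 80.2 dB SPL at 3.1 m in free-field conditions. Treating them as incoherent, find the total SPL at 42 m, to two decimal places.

58.52 dB SPL

Combined at 3.1 m: 10·log₁₀(10^(74.1/10)+10^(80.2/10)) = 81.153 dB SPL.
Then apply −20·log₁₀(42/3.1) = -22.638 dB → 58.52 dB SPL.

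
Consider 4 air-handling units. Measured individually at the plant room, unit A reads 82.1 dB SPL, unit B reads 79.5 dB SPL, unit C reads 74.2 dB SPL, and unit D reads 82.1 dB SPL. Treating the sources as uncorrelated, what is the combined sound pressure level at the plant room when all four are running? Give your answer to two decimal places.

86.43 dB SPL

Add the sources as powers (linear), then convert back to dB:
L_total = 10·log₁₀(10^(82.1/10) + 10^(79.5/10) + 10^(74.2/10) + 10^(82.1/10)) = 10·log₁₀(439800000) = 86.43 dB SPL.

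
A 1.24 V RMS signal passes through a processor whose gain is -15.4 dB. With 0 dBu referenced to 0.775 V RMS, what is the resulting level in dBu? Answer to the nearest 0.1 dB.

Input level: 20·log₁₀(1.24/0.775) = 4.08 dBu.
Output: 4.08 − 15.4 = -11.3 dBu.

-11.3 dBu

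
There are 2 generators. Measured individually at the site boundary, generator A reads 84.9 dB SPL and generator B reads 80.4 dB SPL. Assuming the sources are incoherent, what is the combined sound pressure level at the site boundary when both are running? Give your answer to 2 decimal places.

86.22 dB SPL

Incoherent sources sum as intensities:
L_total = 10·log₁₀(10^(84.9/10) + 10^(80.4/10)) = 10·log₁₀(418700000) = 86.22 dB SPL.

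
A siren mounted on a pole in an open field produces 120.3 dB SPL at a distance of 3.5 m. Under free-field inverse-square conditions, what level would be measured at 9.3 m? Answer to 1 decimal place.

Inverse-square spreading gives ΔL = −20·log₁₀(d₂/d₁).
ΔL = −20·log₁₀(9.3/3.5) = -8.49 dB, so L₂ = 120.3 + (-8.49) = 111.8 dB SPL.

111.8 dB SPL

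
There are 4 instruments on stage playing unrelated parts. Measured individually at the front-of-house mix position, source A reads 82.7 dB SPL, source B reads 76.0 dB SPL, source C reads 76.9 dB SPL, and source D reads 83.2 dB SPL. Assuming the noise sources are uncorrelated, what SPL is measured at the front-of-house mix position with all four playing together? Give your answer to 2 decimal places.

86.85 dB SPL

Uncorrelated sources add in intensity (power), not in dB.
L_total = 10·log₁₀(10^(82.7/10) + 10^(76.0/10) + 10^(76.9/10) + 10^(83.2/10)) = 10·log₁₀(483900000) = 86.85 dB SPL.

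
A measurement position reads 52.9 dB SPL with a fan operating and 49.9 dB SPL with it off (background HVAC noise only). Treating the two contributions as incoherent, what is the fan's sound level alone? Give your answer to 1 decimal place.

Background correction is a power subtraction:
L_src = 10·log₁₀(10^(52.9/10) − 10^(49.9/10)) = 10·log₁₀(97260) = 49.9 dB SPL.

49.9 dB SPL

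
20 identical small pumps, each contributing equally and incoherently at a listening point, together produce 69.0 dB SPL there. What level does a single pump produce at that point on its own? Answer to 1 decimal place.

56.0 dB SPL

20 equal incoherent sources add 10·log₁₀(20) = 13.01 dB over one source.
L_one = 69.0 − 13.01 = 56.0 dB SPL.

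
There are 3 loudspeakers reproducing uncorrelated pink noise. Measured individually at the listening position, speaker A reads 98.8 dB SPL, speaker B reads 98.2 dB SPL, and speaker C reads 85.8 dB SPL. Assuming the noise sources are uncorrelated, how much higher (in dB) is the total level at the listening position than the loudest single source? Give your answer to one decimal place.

2.8 dB

Add the sources as powers (linear), then convert back to dB:
L_total = 10·log₁₀(10^(98.8/10) + 10^(98.2/10) + 10^(85.8/10)) = 101.64 dB SPL.
Excess over the loudest (98.8 dB): 101.64 − 98.8 = 2.8 dB.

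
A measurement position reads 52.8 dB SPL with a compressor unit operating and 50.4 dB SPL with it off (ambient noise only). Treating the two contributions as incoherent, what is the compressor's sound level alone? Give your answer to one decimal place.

49.1 dB SPL

Remove the background by subtracting linear intensities:
L_src = 10·log₁₀(10^(52.8/10) − 10^(50.4/10)) = 10·log₁₀(80900) = 49.1 dB SPL.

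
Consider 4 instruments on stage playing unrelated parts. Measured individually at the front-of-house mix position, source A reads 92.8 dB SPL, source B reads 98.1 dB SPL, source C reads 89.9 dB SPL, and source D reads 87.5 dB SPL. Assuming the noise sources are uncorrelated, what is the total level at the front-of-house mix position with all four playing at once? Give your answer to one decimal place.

100.0 dB SPL

Incoherent sources sum as intensities:
L_total = 10·log₁₀(10^(92.8/10) + 10^(98.1/10) + 10^(89.9/10) + 10^(87.5/10)) = 10·log₁₀(9902000000) = 100.0 dB SPL.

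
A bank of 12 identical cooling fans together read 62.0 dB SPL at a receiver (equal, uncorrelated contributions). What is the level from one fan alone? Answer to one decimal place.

12 equal incoherent sources add 10·log₁₀(12) = 10.79 dB over one source.
L_one = 62.0 − 10.79 = 51.2 dB SPL.

51.2 dB SPL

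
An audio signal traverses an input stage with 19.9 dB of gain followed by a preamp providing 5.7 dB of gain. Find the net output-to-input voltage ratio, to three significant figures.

19.1

Net gain = 19.9 + 5.7 = 25.6 dB.
Voltage ratio = 10^(25.6/20) = 19.1.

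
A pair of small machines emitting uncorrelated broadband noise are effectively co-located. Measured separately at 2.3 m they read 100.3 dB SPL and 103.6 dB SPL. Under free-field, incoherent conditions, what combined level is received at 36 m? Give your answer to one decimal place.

81.4 dB SPL

Combined at 2.3 m: 10·log₁₀(10^(100.3/10)+10^(103.6/10)) = 105.27 dB SPL.
Then apply −20·log₁₀(36/2.3) = -23.89 dB → 81.4 dB SPL.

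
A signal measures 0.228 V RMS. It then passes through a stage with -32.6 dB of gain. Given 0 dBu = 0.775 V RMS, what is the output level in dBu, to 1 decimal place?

-43.2 dBu

Input level: 20·log₁₀(0.228/0.775) = -10.63 dBu.
Output: -10.63 − 32.6 = -43.2 dBu.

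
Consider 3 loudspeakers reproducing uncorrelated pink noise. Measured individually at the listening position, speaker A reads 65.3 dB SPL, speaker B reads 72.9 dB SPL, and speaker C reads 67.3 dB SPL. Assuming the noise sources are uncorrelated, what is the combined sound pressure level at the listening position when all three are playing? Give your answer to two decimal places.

Add the sources as powers (linear), then convert back to dB:
L_total = 10·log₁₀(10^(65.3/10) + 10^(72.9/10) + 10^(67.3/10)) = 10·log₁₀(28260000) = 74.51 dB SPL.

74.51 dB SPL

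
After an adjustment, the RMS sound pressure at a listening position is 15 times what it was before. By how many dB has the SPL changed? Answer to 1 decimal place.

23.5 dB

Sound pressure is an amplitude quantity: ΔL = 20·log₁₀(p₂/p₁).
20·log₁₀(15) = 23.5 dB.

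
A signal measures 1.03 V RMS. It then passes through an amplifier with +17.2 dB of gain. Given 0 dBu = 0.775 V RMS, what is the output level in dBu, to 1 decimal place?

+19.7 dBu

Input level: 20·log₁₀(1.03/0.775) = 2.47 dBu.
Output: 2.47 + 17.2 = +19.7 dBu.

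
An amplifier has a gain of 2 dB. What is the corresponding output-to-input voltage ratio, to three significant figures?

Voltage ratio = 10^(dB/20).
10^(2/20) = 10^(0.1000) = 1.26.

1.26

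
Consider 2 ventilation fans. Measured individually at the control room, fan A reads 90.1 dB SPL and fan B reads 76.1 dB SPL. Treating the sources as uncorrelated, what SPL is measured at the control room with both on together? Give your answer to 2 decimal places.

Incoherent sources sum as intensities:
L_total = 10·log₁₀(10^(90.1/10) + 10^(76.1/10)) = 10·log₁₀(1064000000) = 90.27 dB SPL.

90.27 dB SPL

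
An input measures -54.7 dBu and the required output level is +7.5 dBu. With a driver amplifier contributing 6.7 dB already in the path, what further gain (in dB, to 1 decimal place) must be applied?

The required make-up gain is the shortfall in the dB sum.
G = +7.5 − (-54.7) − 6.7 = 55.5 dB.

55.5 dB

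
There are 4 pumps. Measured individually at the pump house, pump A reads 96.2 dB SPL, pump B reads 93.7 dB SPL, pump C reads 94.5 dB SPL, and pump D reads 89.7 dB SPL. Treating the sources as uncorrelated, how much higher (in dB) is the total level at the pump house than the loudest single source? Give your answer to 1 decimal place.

Uncorrelated sources add in intensity (power), not in dB.
L_total = 10·log₁₀(10^(96.2/10) + 10^(93.7/10) + 10^(94.5/10) + 10^(89.7/10)) = 100.11 dB SPL.
Excess over the loudest (96.2 dB): 100.11 − 96.2 = 3.9 dB.

3.9 dB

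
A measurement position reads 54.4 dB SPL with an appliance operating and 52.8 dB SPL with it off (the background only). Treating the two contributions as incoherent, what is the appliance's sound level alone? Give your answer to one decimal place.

Subtract intensities: L_src = 10·log₁₀(10^(L_total/10) − 10^(L_bg/10)).
L_src = 10·log₁₀(10^(54.4/10) − 10^(52.8/10)) = 10·log₁₀(84880) = 49.3 dB SPL.

49.3 dB SPL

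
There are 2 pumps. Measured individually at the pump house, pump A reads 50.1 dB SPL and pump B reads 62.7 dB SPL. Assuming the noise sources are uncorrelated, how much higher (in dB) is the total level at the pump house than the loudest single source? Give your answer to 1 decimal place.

Add the sources as powers (linear), then convert back to dB:
L_total = 10·log₁₀(10^(50.1/10) + 10^(62.7/10)) = 62.93 dB SPL.
Excess over the loudest (62.7 dB): 62.93 − 62.7 = 0.2 dB.

0.2 dB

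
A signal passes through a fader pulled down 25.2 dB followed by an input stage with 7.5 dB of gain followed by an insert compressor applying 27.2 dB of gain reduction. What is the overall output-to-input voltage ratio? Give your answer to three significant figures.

0.00569

Net gain = (−25.2) + 7.5 + (−27.2) = -44.9 dB.
Voltage ratio = 10^(-44.9/20) = 0.00569.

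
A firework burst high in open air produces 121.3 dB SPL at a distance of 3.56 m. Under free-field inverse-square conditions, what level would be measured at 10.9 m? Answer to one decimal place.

111.6 dB SPL

For a point source in a free field, ΔL = −20·log₁₀(d₂/d₁).
ΔL = −20·log₁₀(10.9/3.56) = -9.72 dB, so L₂ = 121.3 + (-9.72) = 111.6 dB SPL.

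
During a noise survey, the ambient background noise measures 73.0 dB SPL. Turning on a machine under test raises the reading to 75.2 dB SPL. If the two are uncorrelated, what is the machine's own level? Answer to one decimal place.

Subtract intensities: L_src = 10·log₁₀(10^(L_total/10) − 10^(L_bg/10)).
L_src = 10·log₁₀(10^(75.2/10) − 10^(73.0/10)) = 10·log₁₀(13160000) = 71.2 dB SPL.

71.2 dB SPL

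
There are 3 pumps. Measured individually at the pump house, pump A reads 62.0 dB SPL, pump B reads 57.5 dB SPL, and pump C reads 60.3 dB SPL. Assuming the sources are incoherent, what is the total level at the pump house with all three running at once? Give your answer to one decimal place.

Uncorrelated sources add in intensity (power), not in dB.
L_total = 10·log₁₀(10^(62.0/10) + 10^(57.5/10) + 10^(60.3/10)) = 10·log₁₀(3219000) = 65.1 dB SPL.

65.1 dB SPL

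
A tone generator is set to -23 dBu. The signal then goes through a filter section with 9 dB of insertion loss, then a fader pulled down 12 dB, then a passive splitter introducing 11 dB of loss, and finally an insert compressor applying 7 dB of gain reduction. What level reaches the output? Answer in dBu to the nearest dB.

-62 dBu

Gain stages sum in dB:
-23 − 9 − 12 − 11 − 7 = -62 dBu.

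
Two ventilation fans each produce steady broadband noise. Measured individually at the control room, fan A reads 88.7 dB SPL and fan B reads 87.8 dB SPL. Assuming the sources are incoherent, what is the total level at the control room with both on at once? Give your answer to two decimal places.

91.28 dB SPL

Uncorrelated sources add in intensity (power), not in dB.
L_total = 10·log₁₀(10^(88.7/10) + 10^(87.8/10)) = 10·log₁₀(1344000000) = 91.28 dB SPL.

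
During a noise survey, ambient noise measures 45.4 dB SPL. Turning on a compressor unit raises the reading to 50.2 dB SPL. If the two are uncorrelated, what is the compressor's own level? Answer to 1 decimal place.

48.5 dB SPL

Subtract intensities: L_src = 10·log₁₀(10^(L_total/10) − 10^(L_bg/10)).
L_src = 10·log₁₀(10^(50.2/10) − 10^(45.4/10)) = 10·log₁₀(70040) = 48.5 dB SPL.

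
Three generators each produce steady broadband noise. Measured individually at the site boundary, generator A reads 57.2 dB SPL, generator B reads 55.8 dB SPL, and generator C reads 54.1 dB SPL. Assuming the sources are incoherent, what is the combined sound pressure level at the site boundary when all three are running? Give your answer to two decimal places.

Add the sources as powers (linear), then convert back to dB:
L_total = 10·log₁₀(10^(57.2/10) + 10^(55.8/10) + 10^(54.1/10)) = 10·log₁₀(1162000) = 60.65 dB SPL.

60.65 dB SPL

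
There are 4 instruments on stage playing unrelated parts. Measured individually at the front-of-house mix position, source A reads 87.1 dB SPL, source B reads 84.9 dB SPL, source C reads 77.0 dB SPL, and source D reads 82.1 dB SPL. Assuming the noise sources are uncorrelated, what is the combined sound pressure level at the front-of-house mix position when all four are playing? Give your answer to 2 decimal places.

Incoherent sources sum as intensities:
L_total = 10·log₁₀(10^(87.1/10) + 10^(84.9/10) + 10^(77.0/10) + 10^(82.1/10)) = 10·log₁₀(1034000000) = 90.15 dB SPL.

90.15 dB SPL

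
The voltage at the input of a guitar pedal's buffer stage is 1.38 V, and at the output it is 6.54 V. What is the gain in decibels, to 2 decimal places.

Voltage ratio → dB uses the 20·log₁₀ form:
20·log₁₀(6.54/1.38) = 20·log₁₀(4.739) = 13.51 dB.

13.51 dB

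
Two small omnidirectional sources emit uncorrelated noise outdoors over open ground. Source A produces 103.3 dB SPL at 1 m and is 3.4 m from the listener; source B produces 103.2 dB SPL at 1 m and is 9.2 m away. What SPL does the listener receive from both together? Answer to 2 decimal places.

93.21 dB SPL

At the listener: L_A = 103.3 − 20·log₁₀(3.4) = 92.670 dB; L_B = 103.2 − 20·log₁₀(9.2) = 83.924 dB.
Combined: 10·log₁₀(10^(92.670/10)+10^(83.924/10)) = 93.21 dB SPL.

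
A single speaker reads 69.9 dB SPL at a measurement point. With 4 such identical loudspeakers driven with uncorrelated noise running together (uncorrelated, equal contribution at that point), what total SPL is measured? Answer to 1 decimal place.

75.9 dB SPL

4 equal incoherent sources raise the level by 10·log₁₀(4) = 6.02 dB.
L_total = 69.9 + 6.02 = 75.9 dB SPL.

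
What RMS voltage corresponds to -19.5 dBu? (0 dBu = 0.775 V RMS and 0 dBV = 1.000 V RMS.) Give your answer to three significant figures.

V = 0.775 V × 10^(-19.5/20).
= 0.775 × 0.1059 = 0.0821 V.

0.0821 V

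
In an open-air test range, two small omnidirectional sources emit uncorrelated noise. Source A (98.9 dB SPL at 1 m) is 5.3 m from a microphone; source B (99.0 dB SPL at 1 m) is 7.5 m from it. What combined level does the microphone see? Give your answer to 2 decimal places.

At the listener: L_A = 98.9 − 20·log₁₀(5.3) = 84.414 dB; L_B = 99.0 − 20·log₁₀(7.5) = 81.499 dB.
Combined: 10·log₁₀(10^(84.414/10)+10^(81.499/10)) = 86.21 dB SPL.

86.21 dB SPL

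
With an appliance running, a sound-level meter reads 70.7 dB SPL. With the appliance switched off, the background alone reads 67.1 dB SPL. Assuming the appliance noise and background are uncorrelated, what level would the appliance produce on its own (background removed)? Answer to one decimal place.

68.2 dB SPL

Background correction is a power subtraction:
L_src = 10·log₁₀(10^(70.7/10) − 10^(67.1/10)) = 10·log₁₀(6620000) = 68.2 dB SPL.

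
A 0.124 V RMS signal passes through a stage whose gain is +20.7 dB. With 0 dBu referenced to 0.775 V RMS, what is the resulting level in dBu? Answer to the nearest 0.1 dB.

Input level: 20·log₁₀(0.124/0.775) = -15.92 dBu.
Output: -15.92 + 20.7 = +4.8 dBu.

+4.8 dBu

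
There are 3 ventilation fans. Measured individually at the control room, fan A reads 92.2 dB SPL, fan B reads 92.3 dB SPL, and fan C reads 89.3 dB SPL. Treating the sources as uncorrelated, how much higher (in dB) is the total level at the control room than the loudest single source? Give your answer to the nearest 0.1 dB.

3.9 dB

Uncorrelated sources add in intensity (power), not in dB.
L_total = 10·log₁₀(10^(92.2/10) + 10^(92.3/10) + 10^(89.3/10)) = 96.24 dB SPL.
Excess over the loudest (92.3 dB): 96.24 − 92.3 = 3.9 dB.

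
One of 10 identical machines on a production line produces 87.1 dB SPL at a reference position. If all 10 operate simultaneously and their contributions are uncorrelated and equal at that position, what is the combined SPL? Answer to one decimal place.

10 equal incoherent sources raise the level by 10·log₁₀(10) = 10.00 dB.
L_total = 87.1 + 10.00 = 97.1 dB SPL.

97.1 dB SPL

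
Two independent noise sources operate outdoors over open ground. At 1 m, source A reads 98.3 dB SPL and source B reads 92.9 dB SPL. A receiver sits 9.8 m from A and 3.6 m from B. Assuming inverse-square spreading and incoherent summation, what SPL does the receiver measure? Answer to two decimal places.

At the listener: L_A = 98.3 − 20·log₁₀(9.8) = 78.475 dB; L_B = 92.9 − 20·log₁₀(3.6) = 81.774 dB.
Combined: 10·log₁₀(10^(78.475/10)+10^(81.774/10)) = 83.44 dB SPL.

83.44 dB SPL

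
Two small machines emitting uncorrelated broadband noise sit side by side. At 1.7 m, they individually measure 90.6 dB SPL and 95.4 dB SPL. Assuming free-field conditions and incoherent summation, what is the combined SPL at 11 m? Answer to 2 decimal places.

80.42 dB SPL

Combined at 1.7 m: 10·log₁₀(10^(90.6/10)+10^(95.4/10)) = 96.642 dB SPL.
Then apply −20·log₁₀(11/1.7) = -16.219 dB → 80.42 dB SPL.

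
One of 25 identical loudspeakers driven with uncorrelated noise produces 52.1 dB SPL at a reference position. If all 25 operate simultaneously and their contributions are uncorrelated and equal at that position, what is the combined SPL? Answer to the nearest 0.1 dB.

66.1 dB SPL

25 equal incoherent sources raise the level by 10·log₁₀(25) = 13.98 dB.
L_total = 52.1 + 13.98 = 66.1 dB SPL.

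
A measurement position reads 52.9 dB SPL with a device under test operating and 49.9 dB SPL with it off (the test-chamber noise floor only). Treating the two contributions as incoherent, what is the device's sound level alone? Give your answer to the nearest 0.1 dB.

49.9 dB SPL

Subtract intensities: L_src = 10·log₁₀(10^(L_total/10) − 10^(L_bg/10)).
L_src = 10·log₁₀(10^(52.9/10) − 10^(49.9/10)) = 10·log₁₀(97260) = 49.9 dB SPL.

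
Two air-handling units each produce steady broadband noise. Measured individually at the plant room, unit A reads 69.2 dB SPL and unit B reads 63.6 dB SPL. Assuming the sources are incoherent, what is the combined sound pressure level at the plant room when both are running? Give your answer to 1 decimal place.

Add the sources as powers (linear), then convert back to dB:
L_total = 10·log₁₀(10^(69.2/10) + 10^(63.6/10)) = 10·log₁₀(10610000) = 70.3 dB SPL.

70.3 dB SPL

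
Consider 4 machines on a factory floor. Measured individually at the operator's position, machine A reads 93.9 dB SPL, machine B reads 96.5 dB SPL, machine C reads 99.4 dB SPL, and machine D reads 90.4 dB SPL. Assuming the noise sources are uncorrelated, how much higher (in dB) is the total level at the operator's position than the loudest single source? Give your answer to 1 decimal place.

Add the sources as powers (linear), then convert back to dB:
L_total = 10·log₁₀(10^(93.9/10) + 10^(96.5/10) + 10^(99.4/10) + 10^(90.4/10)) = 102.23 dB SPL.
Excess over the loudest (99.4 dB): 102.23 − 99.4 = 2.8 dB.

2.8 dB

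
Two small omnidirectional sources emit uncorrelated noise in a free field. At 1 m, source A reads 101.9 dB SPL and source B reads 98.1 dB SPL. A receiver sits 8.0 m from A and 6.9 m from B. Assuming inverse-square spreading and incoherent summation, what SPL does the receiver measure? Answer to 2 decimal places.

At the listener: L_A = 101.9 − 20·log₁₀(8.0) = 83.838 dB; L_B = 98.1 − 20·log₁₀(6.9) = 81.323 dB.
Combined: 10·log₁₀(10^(83.838/10)+10^(81.323/10)) = 85.77 dB SPL.

85.77 dB SPL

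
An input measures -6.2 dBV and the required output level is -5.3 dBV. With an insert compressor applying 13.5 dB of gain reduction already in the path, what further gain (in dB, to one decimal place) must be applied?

The required make-up gain is the shortfall in the dB sum.
G = -5.3 − (-6.2) + 13.5 = 14.4 dB.

14.4 dB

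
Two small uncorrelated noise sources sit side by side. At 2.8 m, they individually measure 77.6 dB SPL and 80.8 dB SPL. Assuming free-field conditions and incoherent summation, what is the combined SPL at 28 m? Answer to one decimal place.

Combined at 2.8 m: 10·log₁₀(10^(77.6/10)+10^(80.8/10)) = 82.50 dB SPL.
Then apply −20·log₁₀(28/2.8) = -20.00 dB → 62.5 dB SPL.

62.5 dB SPL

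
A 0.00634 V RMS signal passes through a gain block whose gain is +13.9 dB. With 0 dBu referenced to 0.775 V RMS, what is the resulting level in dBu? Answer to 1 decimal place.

Input level: 20·log₁₀(0.00634/0.775) = -41.74 dBu.
Output: -41.74 + 13.9 = -27.8 dBu.

-27.8 dBu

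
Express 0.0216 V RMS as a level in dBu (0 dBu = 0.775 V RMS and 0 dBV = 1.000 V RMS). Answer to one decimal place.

-31.1 dBu

dBu = 20·log₁₀(V / 0.775 V).
20·log₁₀(0.0216/0.775) = -31.1 dBu.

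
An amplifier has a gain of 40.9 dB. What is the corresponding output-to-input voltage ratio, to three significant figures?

111

Voltage ratio = 10^(dB/20).
10^(40.9/20) = 10^(2.045) = 111.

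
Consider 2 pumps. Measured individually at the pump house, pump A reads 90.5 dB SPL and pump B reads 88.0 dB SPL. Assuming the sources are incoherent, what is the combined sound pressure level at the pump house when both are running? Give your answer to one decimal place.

Incoherent sources sum as intensities:
L_total = 10·log₁₀(10^(90.5/10) + 10^(88.0/10)) = 10·log₁₀(1753000000) = 92.4 dB SPL.

92.4 dB SPL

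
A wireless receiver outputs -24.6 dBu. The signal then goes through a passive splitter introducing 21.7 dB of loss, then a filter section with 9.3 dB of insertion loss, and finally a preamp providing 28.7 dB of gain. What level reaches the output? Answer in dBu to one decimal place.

Cascaded gains and losses add directly in dB.
-24.6 − 21.7 − 9.3 + 28.7 = -26.9 dBu.

-26.9 dBu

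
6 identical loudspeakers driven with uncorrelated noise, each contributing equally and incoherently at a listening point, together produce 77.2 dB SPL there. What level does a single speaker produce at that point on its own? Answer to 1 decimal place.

69.4 dB SPL

6 equal incoherent sources add 10·log₁₀(6) = 7.78 dB over one source.
L_one = 77.2 − 7.78 = 69.4 dB SPL.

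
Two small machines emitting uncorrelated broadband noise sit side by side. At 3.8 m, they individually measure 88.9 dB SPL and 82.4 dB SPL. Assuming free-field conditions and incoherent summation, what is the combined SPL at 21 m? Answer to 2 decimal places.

Combined at 3.8 m: 10·log₁₀(10^(88.9/10)+10^(82.4/10)) = 89.777 dB SPL.
Then apply −20·log₁₀(21/3.8) = -14.849 dB → 74.93 dB SPL.

74.93 dB SPL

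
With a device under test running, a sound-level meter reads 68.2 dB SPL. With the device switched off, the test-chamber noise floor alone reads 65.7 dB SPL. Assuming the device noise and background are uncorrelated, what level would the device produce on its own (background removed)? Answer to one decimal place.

Remove the background by subtracting linear intensities:
L_src = 10·log₁₀(10^(68.2/10) − 10^(65.7/10)) = 10·log₁₀(2892000) = 64.6 dB SPL.

64.6 dB SPL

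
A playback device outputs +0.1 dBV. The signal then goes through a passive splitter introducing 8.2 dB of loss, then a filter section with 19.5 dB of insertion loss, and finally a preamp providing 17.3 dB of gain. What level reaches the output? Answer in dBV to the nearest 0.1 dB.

-10.3 dBV

In dB, series stages simply add:
+0.1 − 8.2 − 19.5 + 17.3 = -10.3 dBV.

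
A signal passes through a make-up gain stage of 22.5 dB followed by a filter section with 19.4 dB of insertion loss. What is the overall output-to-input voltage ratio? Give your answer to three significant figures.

1.43

Net gain = 22.5 + (−19.4) = 3.1 dB.
Voltage ratio = 10^(3.1/20) = 1.43.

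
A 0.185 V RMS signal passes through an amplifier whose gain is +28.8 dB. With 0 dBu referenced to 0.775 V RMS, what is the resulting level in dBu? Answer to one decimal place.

Input level: 20·log₁₀(0.185/0.775) = -12.44 dBu.
Output: -12.44 + 28.8 = +16.4 dBu.

+16.4 dBu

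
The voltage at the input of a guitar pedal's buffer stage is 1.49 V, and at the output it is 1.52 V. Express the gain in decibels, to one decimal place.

Voltage is an amplitude quantity, so gain = 20·log₁₀(V_out/V_in).
20·log₁₀(1.52/1.49) = 20·log₁₀(1.020) = 0.2 dB.

0.2 dB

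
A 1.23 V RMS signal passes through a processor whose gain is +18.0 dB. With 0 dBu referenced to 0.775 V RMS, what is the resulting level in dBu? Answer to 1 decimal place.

Input level: 20·log₁₀(1.23/0.775) = 4.01 dBu.
Output: 4.01 + 18.0 = +22.0 dBu.

+22.0 dBu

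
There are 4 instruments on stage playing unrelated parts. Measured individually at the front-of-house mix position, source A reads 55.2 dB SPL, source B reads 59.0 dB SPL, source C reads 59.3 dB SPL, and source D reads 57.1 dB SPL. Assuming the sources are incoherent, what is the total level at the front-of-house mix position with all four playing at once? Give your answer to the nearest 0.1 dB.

64.0 dB SPL

Uncorrelated sources add in intensity (power), not in dB.
L_total = 10·log₁₀(10^(55.2/10) + 10^(59.0/10) + 10^(59.3/10) + 10^(57.1/10)) = 10·log₁₀(2489000) = 64.0 dB SPL.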